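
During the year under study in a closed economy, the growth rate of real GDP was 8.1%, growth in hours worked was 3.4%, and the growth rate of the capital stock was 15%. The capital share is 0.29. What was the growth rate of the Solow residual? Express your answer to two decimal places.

1.34%

Labor's share = 1 − 0.29 = 0.71.
The capital stock: 0.29 × 15 = 4.35 pp.
Hours worked: 0.71 × 3.4 = 2.414 pp.
TFP growth = 8.1 − 6.764 = 1.336%.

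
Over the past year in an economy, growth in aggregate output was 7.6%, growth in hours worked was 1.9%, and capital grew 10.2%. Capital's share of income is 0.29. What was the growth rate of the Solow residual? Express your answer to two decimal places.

Labor's share = 1 − 0.29 = 0.71.
Capital: 0.29 × 10.2 = 2.958 pp.
Hours worked: 0.71 × 1.9 = 1.349 pp.
TFP growth = 7.6 − 4.307 = 3.293%.

The Solow residual grew 3.29%.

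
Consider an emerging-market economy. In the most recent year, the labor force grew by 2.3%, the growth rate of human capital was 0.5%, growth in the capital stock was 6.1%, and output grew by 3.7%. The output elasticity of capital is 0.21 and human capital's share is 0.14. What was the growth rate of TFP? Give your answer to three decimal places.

0.854%

Labor's share = 1 − 0.21 − 0.14 = 0.65.
The capital stock: 0.21 × 6.1 = 1.281 pp.
Human capital: 0.14 × 0.5 = 0.07 pp.
The labor force: 0.65 × 2.3 = 1.495 pp.
TFP growth = 3.7 − 2.846 = 0.854%.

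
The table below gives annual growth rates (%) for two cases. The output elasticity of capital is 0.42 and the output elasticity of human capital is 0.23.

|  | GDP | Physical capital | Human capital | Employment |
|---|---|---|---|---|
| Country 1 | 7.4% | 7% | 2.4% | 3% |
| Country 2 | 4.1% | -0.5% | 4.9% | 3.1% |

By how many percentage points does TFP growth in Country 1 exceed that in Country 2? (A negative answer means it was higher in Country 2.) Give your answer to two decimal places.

0.76 percentage points

Labor's share = 1 − 0.42 − 0.23 = 0.35.
Country 1: TFP = 7.4 − 2.94 − 0.552 − 1.05 = 2.858%.
Country 2: TFP = 4.1 + 0.21 − 1.127 − 1.085 = 2.098%.
Difference = 2.858 − (2.098) = 0.76 pp.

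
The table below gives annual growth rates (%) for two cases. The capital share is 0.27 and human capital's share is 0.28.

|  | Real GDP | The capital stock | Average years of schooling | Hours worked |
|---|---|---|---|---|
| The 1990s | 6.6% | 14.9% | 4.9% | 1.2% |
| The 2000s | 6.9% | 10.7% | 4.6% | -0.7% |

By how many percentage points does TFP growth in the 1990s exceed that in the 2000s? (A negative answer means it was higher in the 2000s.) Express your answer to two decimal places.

-2.37 percentage points

Labor's share = 1 − 0.27 − 0.28 = 0.45.
The 1990s: TFP = 6.6 − 4.023 − 1.372 − 0.54 = 0.665%.
The 2000s: TFP = 6.9 − 2.889 − 1.288 + 0.315 = 3.038%.
Difference = 0.665 − (3.038) = -2.373 pp.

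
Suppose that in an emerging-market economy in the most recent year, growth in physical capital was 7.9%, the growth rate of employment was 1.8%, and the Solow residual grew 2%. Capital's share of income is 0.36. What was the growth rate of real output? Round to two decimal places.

6.00%

Labor's share = 1 − 0.36 = 0.64.
Physical capital: 0.36 × 7.9 = 2.844 pp.
Employment: 0.64 × 1.8 = 1.152 pp.
Output growth = 2 + 3.996 = 5.996%.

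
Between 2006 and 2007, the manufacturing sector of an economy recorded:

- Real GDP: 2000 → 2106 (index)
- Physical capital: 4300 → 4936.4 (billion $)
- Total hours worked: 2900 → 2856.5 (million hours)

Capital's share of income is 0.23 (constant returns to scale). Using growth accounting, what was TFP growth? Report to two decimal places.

Real GDP growth = (2106 − 2000) / 2000 = 5.3%.
Physical capital growth = (4936.4 − 4300) / 4300 = 14.8%.
Total hours worked growth = (2856.5 − 2900) / 2900 = -1.5%.
Labor's share = 1 − 0.23 = 0.77.
Physical capital: 0.23 × 14.8 = 3.404 pp.
Total hours worked: 0.77 × (-1.5) = -1.155 pp.
TFP growth = 5.3 − 2.249 = 3.051%.

3.05%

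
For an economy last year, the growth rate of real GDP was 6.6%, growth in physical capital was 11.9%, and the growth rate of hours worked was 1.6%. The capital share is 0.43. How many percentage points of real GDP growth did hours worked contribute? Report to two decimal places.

Labor's share = 1 − 0.43 = 0.57.
Contribution = share × growth = 0.57 × 1.6 = 0.912 pp.

0.91 pp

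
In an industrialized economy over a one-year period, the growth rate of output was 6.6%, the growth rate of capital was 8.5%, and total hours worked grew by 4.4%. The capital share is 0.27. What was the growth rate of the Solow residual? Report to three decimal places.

1.093%

Labor's share = 1 − 0.27 = 0.73.
Capital: 0.27 × 8.5 = 2.295 pp.
Total hours worked: 0.73 × 4.4 = 3.212 pp.
TFP growth = 6.6 − 5.507 = 1.093%.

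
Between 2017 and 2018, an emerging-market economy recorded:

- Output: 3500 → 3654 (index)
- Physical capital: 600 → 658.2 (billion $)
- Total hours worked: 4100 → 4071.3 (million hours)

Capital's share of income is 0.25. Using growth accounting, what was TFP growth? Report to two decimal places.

2.50%

Output growth = (3654 − 3500) / 3500 = 4.4%.
Physical capital growth = (658.2 − 600) / 600 = 9.7%.
Total hours worked growth = (4071.3 − 4100) / 4100 = -0.7%.
Labor's share = 1 − 0.25 = 0.75.
Physical capital: 0.25 × 9.7 = 2.425 pp.
Total hours worked: 0.75 × (-0.7) = -0.525 pp.
TFP growth = 4.4 − 1.9 = 2.5%.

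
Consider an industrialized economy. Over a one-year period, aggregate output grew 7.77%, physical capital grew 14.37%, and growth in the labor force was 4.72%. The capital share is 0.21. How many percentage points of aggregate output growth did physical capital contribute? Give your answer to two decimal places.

Contribution = share × growth = 0.21 × 14.37 = 3.0177 pp.

3.02 percentage points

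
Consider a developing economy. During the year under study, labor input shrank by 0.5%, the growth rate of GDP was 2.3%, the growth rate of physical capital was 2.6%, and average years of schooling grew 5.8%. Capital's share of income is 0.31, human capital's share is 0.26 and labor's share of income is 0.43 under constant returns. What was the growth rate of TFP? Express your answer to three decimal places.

Labor's share = 1 − 0.31 − 0.26 = 0.43.
Physical capital: 0.31 × 2.6 = 0.806 pp.
Average years of schooling: 0.26 × 5.8 = 1.508 pp.
Labor input: 0.43 × (-0.5) = -0.215 pp.
TFP growth = 2.3 − 2.099 = 0.201%.

TFP grew 0.201%.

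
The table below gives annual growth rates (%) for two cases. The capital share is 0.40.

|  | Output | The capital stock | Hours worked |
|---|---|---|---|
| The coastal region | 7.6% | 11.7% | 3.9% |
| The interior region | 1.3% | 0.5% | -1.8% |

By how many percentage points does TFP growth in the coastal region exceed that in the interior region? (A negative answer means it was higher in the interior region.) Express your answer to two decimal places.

Labor's share = 1 − 0.4 = 0.6.
The coastal region: TFP = 7.6 − 4.68 − 2.34 = 0.58%.
The interior region: TFP = 1.3 − 0.2 + 1.08 = 2.18%.
Difference = 0.58 − (2.18) = -1.6 pp.

-1.60 percentage points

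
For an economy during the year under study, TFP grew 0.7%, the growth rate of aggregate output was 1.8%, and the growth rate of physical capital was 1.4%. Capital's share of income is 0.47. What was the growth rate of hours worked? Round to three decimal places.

Labor's share = 1 − 0.47 = 0.53.
gY = gA + 0.47×1.4 + 0.53×g.
0.53×g = 1.8 − 0.7 − 0.658 = 0.442.
g = 0.442 / 0.53 = 0.83396%.

0.834%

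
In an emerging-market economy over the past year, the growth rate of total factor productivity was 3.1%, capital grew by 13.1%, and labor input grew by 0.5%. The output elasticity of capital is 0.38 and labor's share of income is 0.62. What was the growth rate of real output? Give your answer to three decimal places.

Labor's share = 1 − 0.38 = 0.62.
Capital: 0.38 × 13.1 = 4.978 pp.
Labor input: 0.62 × 0.5 = 0.31 pp.
Output growth = 3.1 + 5.288 = 8.388%.

Real output growth was 8.388%.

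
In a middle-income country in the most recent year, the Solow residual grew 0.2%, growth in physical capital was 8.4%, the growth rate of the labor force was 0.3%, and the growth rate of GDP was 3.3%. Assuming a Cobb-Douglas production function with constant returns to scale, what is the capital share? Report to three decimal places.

α = 0.346

gY = gA + α·gK + (1−α)·gL, so gY − gA − gL = α(gK − gL).
3.3 − 0.2 − 0.3 = α × (8.4 − 0.3).
2.8 = 8.1 α, so α = 0.34568.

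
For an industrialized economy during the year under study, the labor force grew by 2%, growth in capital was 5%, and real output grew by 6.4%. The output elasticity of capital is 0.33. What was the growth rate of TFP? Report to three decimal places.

TFP growth was 3.410%.

Labor's share = 1 − 0.33 = 0.67.
Capital: 0.33 × 5 = 1.65 pp.
The labor force: 0.67 × 2 = 1.34 pp.
TFP growth = 6.4 − 2.99 = 3.41%.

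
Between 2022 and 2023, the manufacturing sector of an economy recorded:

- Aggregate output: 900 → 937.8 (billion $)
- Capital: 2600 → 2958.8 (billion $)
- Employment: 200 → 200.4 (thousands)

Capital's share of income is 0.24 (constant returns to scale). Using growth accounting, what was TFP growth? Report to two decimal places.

Aggregate output growth = (937.8 − 900) / 900 = 4.2%.
Capital growth = (2958.8 − 2600) / 2600 = 13.8%.
Employment growth = (200.4 − 200) / 200 = 0.2%.
Labor's share = 1 − 0.24 = 0.76.
Capital: 0.24 × 13.8 = 3.312 pp.
Employment: 0.76 × 0.2 = 0.152 pp.
TFP growth = 4.2 − 3.464 = 0.736%.

TFP grew 0.74%.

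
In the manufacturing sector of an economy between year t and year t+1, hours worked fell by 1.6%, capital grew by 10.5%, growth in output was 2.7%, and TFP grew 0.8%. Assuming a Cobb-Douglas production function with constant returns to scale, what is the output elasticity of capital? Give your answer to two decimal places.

gY = gA + α·gK + (1−α)·gL, so gY − gA − gL = α(gK − gL).
2.7 − 0.8 + 1.6 = α × (10.5 − (-1.6)).
3.5 = 12.1 α, so α = 0.2893.

The output elasticity of capital is 0.29.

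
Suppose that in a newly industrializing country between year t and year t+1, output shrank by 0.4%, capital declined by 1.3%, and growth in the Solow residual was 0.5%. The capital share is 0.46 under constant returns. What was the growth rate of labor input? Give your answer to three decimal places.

-0.559%

Labor's share = 1 − 0.46 = 0.54.
gY = gA + 0.46×(-1.3) + 0.54×g.
0.54×g = -0.4 − 0.5 + 0.598 = -0.302.
g = -0.302 / 0.54 = -0.55926%.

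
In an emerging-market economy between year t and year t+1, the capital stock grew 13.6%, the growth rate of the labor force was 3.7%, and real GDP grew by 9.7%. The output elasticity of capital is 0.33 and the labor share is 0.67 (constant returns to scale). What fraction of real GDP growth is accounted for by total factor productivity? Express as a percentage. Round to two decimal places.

28.18%

Labor's share = 1 − 0.33 = 0.67.
The capital stock: 0.33 × 13.6 = 4.488 pp.
The labor force: 0.67 × 3.7 = 2.479 pp.
TFP growth = 9.7 − 6.967 = 2.733%.
TFP share of growth = 2.733 / 9.7 × 100 = 28.1753%.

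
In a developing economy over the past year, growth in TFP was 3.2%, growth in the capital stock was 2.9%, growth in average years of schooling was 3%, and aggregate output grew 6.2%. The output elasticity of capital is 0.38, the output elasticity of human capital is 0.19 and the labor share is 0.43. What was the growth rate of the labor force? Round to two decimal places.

Labor's share = 1 − 0.38 − 0.19 = 0.43.
gY = gA + 0.38×2.9 + 0.19×3 + 0.43×g.
0.43×g = 6.2 − 3.2 − 1.672 = 1.328.
g = 1.328 / 0.43 = 3.0884%.

3.09%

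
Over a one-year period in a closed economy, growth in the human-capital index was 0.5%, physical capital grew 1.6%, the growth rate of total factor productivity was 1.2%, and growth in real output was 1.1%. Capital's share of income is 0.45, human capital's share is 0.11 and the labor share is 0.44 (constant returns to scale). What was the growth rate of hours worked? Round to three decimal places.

-1.989%

Labor's share = 1 − 0.45 − 0.11 = 0.44.
gY = gA + 0.45×1.6 + 0.11×0.5 + 0.44×g.
0.44×g = 1.1 − 1.2 − 0.775 = -0.875.
g = -0.875 / 0.44 = -1.98864%.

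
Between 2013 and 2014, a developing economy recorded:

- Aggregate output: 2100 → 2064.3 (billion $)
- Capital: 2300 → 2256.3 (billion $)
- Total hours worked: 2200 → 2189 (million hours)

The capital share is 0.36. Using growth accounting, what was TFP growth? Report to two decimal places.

-0.70%

Aggregate output growth = (2064.3 − 2100) / 2100 = -1.7%.
Capital growth = (2256.3 − 2300) / 2300 = -1.9%.
Total hours worked growth = (2189 − 2200) / 2200 = -0.5%.
Labor's share = 1 − 0.36 = 0.64.
Capital: 0.36 × (-1.9) = -0.684 pp.
Total hours worked: 0.64 × (-0.5) = -0.32 pp.
TFP growth = -1.7 + 1.004 = -0.696%.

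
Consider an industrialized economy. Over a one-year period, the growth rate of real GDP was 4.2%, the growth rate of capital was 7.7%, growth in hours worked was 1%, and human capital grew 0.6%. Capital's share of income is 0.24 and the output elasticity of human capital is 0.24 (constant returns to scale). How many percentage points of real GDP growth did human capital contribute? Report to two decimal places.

0.14 percentage points

Contribution = share × growth = 0.24 × 0.6 = 0.144 pp.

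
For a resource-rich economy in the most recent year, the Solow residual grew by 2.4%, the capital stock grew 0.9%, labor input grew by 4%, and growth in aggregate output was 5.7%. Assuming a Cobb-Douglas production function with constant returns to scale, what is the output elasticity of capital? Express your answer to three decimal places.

gY = gA + α·gK + (1−α)·gL, so gY − gA − gL = α(gK − gL).
5.7 − 2.4 − 4 = α × (0.9 − 4).
-0.7 = -3.1 α, so α = 0.22581.

α = 0.226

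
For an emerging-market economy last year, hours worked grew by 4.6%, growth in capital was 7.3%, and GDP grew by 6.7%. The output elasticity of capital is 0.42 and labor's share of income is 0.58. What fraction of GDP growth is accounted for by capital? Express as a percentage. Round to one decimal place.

Capital contributed 0.42 × 7.3 = 3.066 pp.
Share of growth = 3.066 / 6.7 × 100 = 45.761%.

45.8%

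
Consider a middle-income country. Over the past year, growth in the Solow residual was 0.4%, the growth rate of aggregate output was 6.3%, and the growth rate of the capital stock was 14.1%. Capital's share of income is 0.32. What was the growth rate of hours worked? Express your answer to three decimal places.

Labor's share = 1 − 0.32 = 0.68.
gY = gA + 0.32×14.1 + 0.68×g.
0.68×g = 6.3 − 0.4 − 4.512 = 1.388.
g = 1.388 / 0.68 = 2.04118%.

Hours worked grew 2.041%.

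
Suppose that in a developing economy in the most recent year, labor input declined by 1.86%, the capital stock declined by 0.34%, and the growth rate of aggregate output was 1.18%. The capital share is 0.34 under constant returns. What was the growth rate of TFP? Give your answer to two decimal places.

Labor's share = 1 − 0.34 = 0.66.
The capital stock: 0.34 × (-0.34) = -0.1156 pp.
Labor input: 0.66 × (-1.86) = -1.2276 pp.
TFP growth = 1.18 + 1.3432 = 2.5232%.

TFP grew 2.52%.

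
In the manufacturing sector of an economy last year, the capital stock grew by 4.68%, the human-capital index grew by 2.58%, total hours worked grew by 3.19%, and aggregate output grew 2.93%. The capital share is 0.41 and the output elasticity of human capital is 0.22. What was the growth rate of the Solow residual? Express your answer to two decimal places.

Labor's share = 1 − 0.41 − 0.22 = 0.37.
The capital stock: 0.41 × 4.68 = 1.9188 pp.
The human-capital index: 0.22 × 2.58 = 0.5676 pp.
Total hours worked: 0.37 × 3.19 = 1.1803 pp.
TFP growth = 2.93 − 3.6667 = -0.7367%.

-0.74%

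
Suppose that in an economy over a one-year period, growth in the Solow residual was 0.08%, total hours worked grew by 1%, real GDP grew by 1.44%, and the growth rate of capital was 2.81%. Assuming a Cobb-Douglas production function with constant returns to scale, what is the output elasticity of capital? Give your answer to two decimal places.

The output elasticity of capital is 0.20.

gY = gA + α·gK + (1−α)·gL, so gY − gA − gL = α(gK − gL).
1.44 − 0.08 − 1 = α × (2.81 − 1).
0.36 = 1.81 α, so α = 0.1989.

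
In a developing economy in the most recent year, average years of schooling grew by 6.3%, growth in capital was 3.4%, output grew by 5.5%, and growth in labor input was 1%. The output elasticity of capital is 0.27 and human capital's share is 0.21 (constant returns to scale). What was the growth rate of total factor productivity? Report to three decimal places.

2.739%

Labor's share = 1 − 0.27 − 0.21 = 0.52.
Capital: 0.27 × 3.4 = 0.918 pp.
Average years of schooling: 0.21 × 6.3 = 1.323 pp.
Labor input: 0.52 × 1 = 0.52 pp.
TFP growth = 5.5 − 2.761 = 2.739%.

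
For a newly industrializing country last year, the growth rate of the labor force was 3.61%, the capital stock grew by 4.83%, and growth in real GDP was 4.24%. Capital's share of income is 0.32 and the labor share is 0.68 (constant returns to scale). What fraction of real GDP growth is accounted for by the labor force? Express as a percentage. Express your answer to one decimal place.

Labor's share = 1 − 0.32 = 0.68.
The labor force contributed 0.68 × 3.61 = 2.4548 pp.
Share of growth = 2.4548 / 4.24 × 100 = 57.896%.

The labor force accounted for 57.9% of growth.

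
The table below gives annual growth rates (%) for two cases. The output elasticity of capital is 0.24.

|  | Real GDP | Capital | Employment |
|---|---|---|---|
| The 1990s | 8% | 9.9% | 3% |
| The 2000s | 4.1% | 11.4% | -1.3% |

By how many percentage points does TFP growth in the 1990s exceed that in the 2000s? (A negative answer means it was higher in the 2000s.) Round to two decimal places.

Labor's share = 1 − 0.24 = 0.76.
The 1990s: TFP = 8 − 2.376 − 2.28 = 3.344%.
The 2000s: TFP = 4.1 − 2.736 + 0.988 = 2.352%.
Difference = 3.344 − (2.352) = 0.992 pp.

0.99 percentage points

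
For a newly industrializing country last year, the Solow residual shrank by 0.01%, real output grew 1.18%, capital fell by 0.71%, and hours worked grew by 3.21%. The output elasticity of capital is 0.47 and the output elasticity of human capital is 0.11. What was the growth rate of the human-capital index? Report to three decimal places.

1.595%

Labor's share = 1 − 0.47 − 0.11 = 0.42.
gY = gA + 0.47×(-0.71) + 0.42×3.21 + 0.11×g.
0.11×g = 1.18 + 0.01 − 1.0145 = 0.1755.
g = 0.1755 / 0.11 = 1.59545%.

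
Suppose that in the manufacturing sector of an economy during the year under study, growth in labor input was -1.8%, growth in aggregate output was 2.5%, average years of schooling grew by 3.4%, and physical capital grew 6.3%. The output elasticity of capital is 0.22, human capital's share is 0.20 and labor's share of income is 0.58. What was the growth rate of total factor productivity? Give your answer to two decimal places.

Labor's share = 1 − 0.22 − 0.2 = 0.58.
Physical capital: 0.22 × 6.3 = 1.386 pp.
Average years of schooling: 0.2 × 3.4 = 0.68 pp.
Labor input: 0.58 × (-1.8) = -1.044 pp.
TFP growth = 2.5 − 1.022 = 1.478%.

1.48%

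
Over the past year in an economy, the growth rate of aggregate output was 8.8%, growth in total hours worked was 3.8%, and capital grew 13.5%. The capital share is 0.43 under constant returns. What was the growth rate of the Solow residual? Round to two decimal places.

Labor's share = 1 − 0.43 = 0.57.
Capital: 0.43 × 13.5 = 5.805 pp.
Total hours worked: 0.57 × 3.8 = 2.166 pp.
TFP growth = 8.8 − 7.971 = 0.829%.

0.83%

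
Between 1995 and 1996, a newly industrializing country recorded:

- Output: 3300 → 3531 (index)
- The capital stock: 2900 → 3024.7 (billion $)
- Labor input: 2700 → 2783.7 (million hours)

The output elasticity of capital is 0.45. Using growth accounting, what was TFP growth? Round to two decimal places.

TFP growth was 3.36%.

Output growth = (3531 − 3300) / 3300 = 7%.
The capital stock growth = (3024.7 − 2900) / 2900 = 4.3%.
Labor input growth = (2783.7 − 2700) / 2700 = 3.1%.
Labor's share = 1 − 0.45 = 0.55.
The capital stock: 0.45 × 4.3 = 1.935 pp.
Labor input: 0.55 × 3.1 = 1.705 pp.
TFP growth = 7 − 3.64 = 3.36%.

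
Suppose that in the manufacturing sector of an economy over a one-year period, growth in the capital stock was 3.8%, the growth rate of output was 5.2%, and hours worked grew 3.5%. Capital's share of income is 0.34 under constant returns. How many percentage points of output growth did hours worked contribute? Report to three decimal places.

2.310 pp

Labor's share = 1 − 0.34 = 0.66.
Contribution = share × growth = 0.66 × 3.5 = 2.31 pp.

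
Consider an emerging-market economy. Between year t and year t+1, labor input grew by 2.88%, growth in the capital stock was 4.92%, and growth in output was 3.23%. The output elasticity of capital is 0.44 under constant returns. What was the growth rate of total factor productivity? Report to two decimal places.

Labor's share = 1 − 0.44 = 0.56.
The capital stock: 0.44 × 4.92 = 2.1648 pp.
Labor input: 0.56 × 2.88 = 1.6128 pp.
TFP growth = 3.23 − 3.7776 = -0.5476%.

-0.55%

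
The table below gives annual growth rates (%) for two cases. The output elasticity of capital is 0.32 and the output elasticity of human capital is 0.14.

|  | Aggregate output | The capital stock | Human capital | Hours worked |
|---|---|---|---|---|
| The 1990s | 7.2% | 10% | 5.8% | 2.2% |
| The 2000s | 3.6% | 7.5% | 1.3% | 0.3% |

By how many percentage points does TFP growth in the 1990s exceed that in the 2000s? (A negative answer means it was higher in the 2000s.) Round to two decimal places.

1.14 percentage points

Labor's share = 1 − 0.32 − 0.14 = 0.54.
The 1990s: TFP = 7.2 − 3.2 − 0.812 − 1.188 = 2%.
The 2000s: TFP = 3.6 − 2.4 − 0.182 − 0.162 = 0.856%.
Difference = 2 − (0.856) = 1.144 pp.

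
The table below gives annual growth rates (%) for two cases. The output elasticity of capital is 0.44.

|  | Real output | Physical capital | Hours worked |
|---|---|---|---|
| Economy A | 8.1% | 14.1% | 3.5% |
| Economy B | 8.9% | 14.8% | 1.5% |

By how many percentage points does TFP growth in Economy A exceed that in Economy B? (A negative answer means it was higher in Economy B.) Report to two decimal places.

-1.61 percentage points

Labor's share = 1 − 0.44 = 0.56.
Economy A: TFP = 8.1 − 6.204 − 1.96 = -0.064%.
Economy B: TFP = 8.9 − 6.512 − 0.84 = 1.548%.
Difference = -0.064 − (1.548) = -1.612 pp.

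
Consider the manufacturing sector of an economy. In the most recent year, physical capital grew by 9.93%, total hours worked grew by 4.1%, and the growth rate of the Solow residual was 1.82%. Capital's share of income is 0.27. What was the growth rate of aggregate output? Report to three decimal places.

Labor's share = 1 − 0.27 = 0.73.
Physical capital: 0.27 × 9.93 = 2.6811 pp.
Total hours worked: 0.73 × 4.1 = 2.993 pp.
Output growth = 1.82 + 5.6741 = 7.4941%.

7.494%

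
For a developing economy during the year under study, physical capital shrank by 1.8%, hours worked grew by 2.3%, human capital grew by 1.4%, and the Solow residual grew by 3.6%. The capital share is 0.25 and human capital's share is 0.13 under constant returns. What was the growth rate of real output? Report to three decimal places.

4.758%

Labor's share = 1 − 0.25 − 0.13 = 0.62.
Physical capital: 0.25 × (-1.8) = -0.45 pp.
Human capital: 0.13 × 1.4 = 0.182 pp.
Hours worked: 0.62 × 2.3 = 1.426 pp.
Output growth = 3.6 + 1.158 = 4.758%.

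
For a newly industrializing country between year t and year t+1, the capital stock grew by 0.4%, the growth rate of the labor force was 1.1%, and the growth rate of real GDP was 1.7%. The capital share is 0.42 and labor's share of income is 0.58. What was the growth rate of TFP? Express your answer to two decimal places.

Labor's share = 1 − 0.42 = 0.58.
The capital stock: 0.42 × 0.4 = 0.168 pp.
The labor force: 0.58 × 1.1 = 0.638 pp.
TFP growth = 1.7 − 0.806 = 0.894%.

TFP grew 0.89%.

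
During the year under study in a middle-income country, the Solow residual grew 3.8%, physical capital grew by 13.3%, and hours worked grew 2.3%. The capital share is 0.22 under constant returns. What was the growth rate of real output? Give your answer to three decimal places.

Real output grew 8.520%.

Labor's share = 1 − 0.22 = 0.78.
Physical capital: 0.22 × 13.3 = 2.926 pp.
Hours worked: 0.78 × 2.3 = 1.794 pp.
Output growth = 3.8 + 4.72 = 8.52%.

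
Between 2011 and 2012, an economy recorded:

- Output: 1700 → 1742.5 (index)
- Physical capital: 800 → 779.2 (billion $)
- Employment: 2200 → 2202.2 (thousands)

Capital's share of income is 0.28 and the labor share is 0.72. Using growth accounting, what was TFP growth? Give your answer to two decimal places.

Output growth = (1742.5 − 1700) / 1700 = 2.5%.
Physical capital growth = (779.2 − 800) / 800 = -2.6%.
Employment growth = (2202.2 − 2200) / 2200 = 0.1%.
Labor's share = 1 − 0.28 = 0.72.
Physical capital: 0.28 × (-2.6) = -0.728 pp.
Employment: 0.72 × 0.1 = 0.072 pp.
TFP growth = 2.5 + 0.656 = 3.156%.

3.16%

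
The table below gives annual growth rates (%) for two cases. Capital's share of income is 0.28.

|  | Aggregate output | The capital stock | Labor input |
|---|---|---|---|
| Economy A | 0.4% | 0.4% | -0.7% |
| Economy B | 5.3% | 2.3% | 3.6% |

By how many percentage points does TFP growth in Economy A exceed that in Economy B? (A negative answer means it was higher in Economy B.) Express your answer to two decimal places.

Labor's share = 1 − 0.28 = 0.72.
Economy A: TFP = 0.4 − 0.112 + 0.504 = 0.792%.
Economy B: TFP = 5.3 − 0.644 − 2.592 = 2.064%.
Difference = 0.792 − (2.064) = -1.272 pp.

-1.27 percentage points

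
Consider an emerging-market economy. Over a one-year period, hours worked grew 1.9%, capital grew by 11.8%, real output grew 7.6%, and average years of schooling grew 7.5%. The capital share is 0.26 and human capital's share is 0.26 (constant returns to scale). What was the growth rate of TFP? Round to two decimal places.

TFP grew 1.67%.

Labor's share = 1 − 0.26 − 0.26 = 0.48.
Capital: 0.26 × 11.8 = 3.068 pp.
Average years of schooling: 0.26 × 7.5 = 1.95 pp.
Hours worked: 0.48 × 1.9 = 0.912 pp.
TFP growth = 7.6 − 5.93 = 1.67%.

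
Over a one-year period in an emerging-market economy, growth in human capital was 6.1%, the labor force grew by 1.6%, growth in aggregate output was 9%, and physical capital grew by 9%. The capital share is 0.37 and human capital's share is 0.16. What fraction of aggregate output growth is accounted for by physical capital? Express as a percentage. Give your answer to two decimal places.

Physical capital accounted for 37.00% of growth.

Physical capital contributed 0.37 × 9 = 3.33 pp.
Share of growth = 3.33 / 9 × 100 = 37%.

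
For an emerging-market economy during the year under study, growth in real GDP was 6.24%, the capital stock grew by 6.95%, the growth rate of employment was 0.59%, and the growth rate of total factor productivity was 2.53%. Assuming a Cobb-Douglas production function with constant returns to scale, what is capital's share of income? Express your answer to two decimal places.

Capital's share of income is 0.49.

gY = gA + α·gK + (1−α)·gL, so gY − gA − gL = α(gK − gL).
6.24 − 2.53 − 0.59 = α × (6.95 − 0.59).
3.12 = 6.36 α, so α = 0.4906.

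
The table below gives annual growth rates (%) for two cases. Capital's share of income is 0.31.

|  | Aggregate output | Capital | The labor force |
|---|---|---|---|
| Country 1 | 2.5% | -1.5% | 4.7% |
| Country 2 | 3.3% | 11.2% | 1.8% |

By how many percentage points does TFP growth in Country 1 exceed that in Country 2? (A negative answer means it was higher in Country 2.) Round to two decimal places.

1.14 percentage points

Labor's share = 1 − 0.31 = 0.69.
Country 1: TFP = 2.5 + 0.465 − 3.243 = -0.278%.
Country 2: TFP = 3.3 − 3.472 − 1.242 = -1.414%.
Difference = -0.278 − (-1.414) = 1.136 pp.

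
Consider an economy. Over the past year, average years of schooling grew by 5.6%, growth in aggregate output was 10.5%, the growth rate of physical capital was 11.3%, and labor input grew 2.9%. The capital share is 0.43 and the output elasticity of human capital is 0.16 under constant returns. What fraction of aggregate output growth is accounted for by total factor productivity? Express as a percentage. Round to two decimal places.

Labor's share = 1 − 0.43 − 0.16 = 0.41.
Physical capital: 0.43 × 11.3 = 4.859 pp.
Average years of schooling: 0.16 × 5.6 = 0.896 pp.
Labor input: 0.41 × 2.9 = 1.189 pp.
TFP growth = 10.5 − 6.944 = 3.556%.
TFP share of growth = 3.556 / 10.5 × 100 = 33.8667%.

33.87%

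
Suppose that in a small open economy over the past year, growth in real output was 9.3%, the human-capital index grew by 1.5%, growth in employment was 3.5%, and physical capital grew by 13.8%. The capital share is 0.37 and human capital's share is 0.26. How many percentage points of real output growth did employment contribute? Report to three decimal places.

1.295

Labor's share = 1 − 0.37 − 0.26 = 0.37.
Contribution = share × growth = 0.37 × 3.5 = 1.295 pp.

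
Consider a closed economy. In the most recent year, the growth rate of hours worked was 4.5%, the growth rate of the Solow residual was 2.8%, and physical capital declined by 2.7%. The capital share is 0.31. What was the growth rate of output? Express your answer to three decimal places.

Labor's share = 1 − 0.31 = 0.69.
Physical capital: 0.31 × (-2.7) = -0.837 pp.
Hours worked: 0.69 × 4.5 = 3.105 pp.
Output growth = 2.8 + 2.268 = 5.068%.

Output grew 5.068%.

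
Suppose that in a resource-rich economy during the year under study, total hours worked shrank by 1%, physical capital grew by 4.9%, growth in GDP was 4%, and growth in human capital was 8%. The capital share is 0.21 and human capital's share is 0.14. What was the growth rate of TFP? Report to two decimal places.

TFP grew 2.50%.

Labor's share = 1 − 0.21 − 0.14 = 0.65.
Physical capital: 0.21 × 4.9 = 1.029 pp.
Human capital: 0.14 × 8 = 1.12 pp.
Total hours worked: 0.65 × (-1) = -0.65 pp.
TFP growth = 4 − 1.499 = 2.501%.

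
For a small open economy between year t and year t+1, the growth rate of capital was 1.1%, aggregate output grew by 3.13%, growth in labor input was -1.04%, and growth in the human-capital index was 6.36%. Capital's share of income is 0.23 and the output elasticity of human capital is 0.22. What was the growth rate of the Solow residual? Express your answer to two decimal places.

Labor's share = 1 − 0.23 − 0.22 = 0.55.
Capital: 0.23 × 1.1 = 0.253 pp.
The human-capital index: 0.22 × 6.36 = 1.3992 pp.
Labor input: 0.55 × (-1.04) = -0.572 pp.
TFP growth = 3.13 − 1.0802 = 2.0498%.

2.05%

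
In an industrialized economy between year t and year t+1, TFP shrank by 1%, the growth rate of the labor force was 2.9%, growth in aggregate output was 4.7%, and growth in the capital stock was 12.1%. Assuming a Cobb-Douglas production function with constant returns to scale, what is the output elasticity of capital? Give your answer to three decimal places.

0.304

gY = gA + α·gK + (1−α)·gL, so gY − gA − gL = α(gK − gL).
4.7 + 1 − 2.9 = α × (12.1 − 2.9).
2.8 = 9.2 α, so α = 0.30435.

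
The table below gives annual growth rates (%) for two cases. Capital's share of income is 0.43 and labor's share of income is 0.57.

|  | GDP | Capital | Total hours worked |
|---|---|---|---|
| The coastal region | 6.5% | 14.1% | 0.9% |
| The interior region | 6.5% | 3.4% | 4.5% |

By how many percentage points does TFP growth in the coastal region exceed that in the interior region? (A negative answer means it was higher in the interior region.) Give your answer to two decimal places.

-2.55 percentage points

Labor's share = 1 − 0.43 = 0.57.
The coastal region: TFP = 6.5 − 6.063 − 0.513 = -0.076%.
The interior region: TFP = 6.5 − 1.462 − 2.565 = 2.473%.
Difference = -0.076 − (2.473) = -2.549 pp.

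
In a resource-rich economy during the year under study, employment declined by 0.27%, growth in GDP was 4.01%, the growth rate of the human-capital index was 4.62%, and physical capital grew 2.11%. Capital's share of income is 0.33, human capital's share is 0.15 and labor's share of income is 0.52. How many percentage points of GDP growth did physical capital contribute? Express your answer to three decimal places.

Contribution = share × growth = 0.33 × 2.11 = 0.6963 pp.

0.696 percentage points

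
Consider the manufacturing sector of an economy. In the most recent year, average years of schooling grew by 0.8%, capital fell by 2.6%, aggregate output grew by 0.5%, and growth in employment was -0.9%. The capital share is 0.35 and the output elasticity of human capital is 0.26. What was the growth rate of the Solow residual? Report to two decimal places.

Labor's share = 1 − 0.35 − 0.26 = 0.39.
Capital: 0.35 × (-2.6) = -0.91 pp.
Average years of schooling: 0.26 × 0.8 = 0.208 pp.
Employment: 0.39 × (-0.9) = -0.351 pp.
TFP growth = 0.5 + 1.053 = 1.553%.

The Solow residual growth was 1.55%.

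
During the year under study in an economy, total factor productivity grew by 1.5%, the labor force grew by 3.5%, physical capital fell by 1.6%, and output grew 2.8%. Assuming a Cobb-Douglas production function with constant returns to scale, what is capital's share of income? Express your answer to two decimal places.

Capital's share of income is 0.43.

gY = gA + α·gK + (1−α)·gL, so gY − gA − gL = α(gK − gL).
2.8 − 1.5 − 3.5 = α × (-1.6 − 3.5).
-2.2 = -5.1 α, so α = 0.4314.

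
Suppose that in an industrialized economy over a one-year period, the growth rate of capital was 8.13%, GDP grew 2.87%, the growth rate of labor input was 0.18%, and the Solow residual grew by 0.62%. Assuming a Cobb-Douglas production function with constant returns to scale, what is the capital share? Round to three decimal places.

The capital share is 0.260.

gY = gA + α·gK + (1−α)·gL, so gY − gA − gL = α(gK − gL).
2.87 − 0.62 − 0.18 = α × (8.13 − 0.18).
2.07 = 7.95 α, so α = 0.26038.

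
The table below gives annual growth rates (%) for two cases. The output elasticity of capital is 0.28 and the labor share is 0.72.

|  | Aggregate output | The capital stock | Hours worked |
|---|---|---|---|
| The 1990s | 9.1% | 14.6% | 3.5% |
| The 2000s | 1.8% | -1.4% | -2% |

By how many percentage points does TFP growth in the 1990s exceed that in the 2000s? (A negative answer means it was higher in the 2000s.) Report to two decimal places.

Labor's share = 1 − 0.28 = 0.72.
The 1990s: TFP = 9.1 − 4.088 − 2.52 = 2.492%.
The 2000s: TFP = 1.8 + 0.392 + 1.44 = 3.632%.
Difference = 2.492 − (3.632) = -1.14 pp.

-1.14 percentage points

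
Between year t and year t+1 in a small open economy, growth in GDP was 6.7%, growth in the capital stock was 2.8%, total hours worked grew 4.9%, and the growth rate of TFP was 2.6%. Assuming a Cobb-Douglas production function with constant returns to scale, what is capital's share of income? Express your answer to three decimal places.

gY = gA + α·gK + (1−α)·gL, so gY − gA − gL = α(gK − gL).
6.7 − 2.6 − 4.9 = α × (2.8 − 4.9).
-0.8 = -2.1 α, so α = 0.38095.

0.381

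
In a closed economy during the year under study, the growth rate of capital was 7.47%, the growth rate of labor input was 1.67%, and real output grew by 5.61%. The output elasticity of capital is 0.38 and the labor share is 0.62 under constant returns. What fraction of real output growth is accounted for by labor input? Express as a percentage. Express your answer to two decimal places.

Labor input accounted for 18.46% of growth.

Labor's share = 1 − 0.38 = 0.62.
Labor input contributed 0.62 × 1.67 = 1.0354 pp.
Share of growth = 1.0354 / 5.61 × 100 = 18.4563%.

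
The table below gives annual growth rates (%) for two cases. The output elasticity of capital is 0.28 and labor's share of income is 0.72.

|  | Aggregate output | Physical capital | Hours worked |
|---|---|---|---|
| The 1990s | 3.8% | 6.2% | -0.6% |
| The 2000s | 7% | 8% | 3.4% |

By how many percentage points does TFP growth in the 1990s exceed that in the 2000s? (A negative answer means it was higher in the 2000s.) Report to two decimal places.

0.18 percentage points

Labor's share = 1 − 0.28 = 0.72.
The 1990s: TFP = 3.8 − 1.736 + 0.432 = 2.496%.
The 2000s: TFP = 7 − 2.24 − 2.448 = 2.312%.
Difference = 2.496 − (2.312) = 0.184 pp.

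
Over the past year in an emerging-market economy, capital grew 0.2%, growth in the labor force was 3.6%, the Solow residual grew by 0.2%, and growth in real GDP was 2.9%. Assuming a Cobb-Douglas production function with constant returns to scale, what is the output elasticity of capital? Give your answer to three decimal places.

gY = gA + α·gK + (1−α)·gL, so gY − gA − gL = α(gK − gL).
2.9 − 0.2 − 3.6 = α × (0.2 − 3.6).
-0.9 = -3.4 α, so α = 0.26471.

0.265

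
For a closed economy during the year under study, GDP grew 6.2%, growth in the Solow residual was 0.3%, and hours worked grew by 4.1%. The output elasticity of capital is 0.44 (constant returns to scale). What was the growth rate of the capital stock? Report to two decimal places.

Labor's share = 1 − 0.44 = 0.56.
gY = gA + 0.56×4.1 + 0.44×g.
0.44×g = 6.2 − 0.3 − 2.296 = 3.604.
g = 3.604 / 0.44 = 8.1909%.

8.19%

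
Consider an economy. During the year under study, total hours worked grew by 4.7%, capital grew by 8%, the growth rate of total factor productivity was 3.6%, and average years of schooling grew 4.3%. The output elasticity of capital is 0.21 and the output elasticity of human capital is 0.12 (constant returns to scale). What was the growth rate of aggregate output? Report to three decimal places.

Aggregate output grew 8.945%.

Labor's share = 1 − 0.21 − 0.12 = 0.67.
Capital: 0.21 × 8 = 1.68 pp.
Average years of schooling: 0.12 × 4.3 = 0.516 pp.
Total hours worked: 0.67 × 4.7 = 3.149 pp.
Output growth = 3.6 + 5.345 = 8.945%.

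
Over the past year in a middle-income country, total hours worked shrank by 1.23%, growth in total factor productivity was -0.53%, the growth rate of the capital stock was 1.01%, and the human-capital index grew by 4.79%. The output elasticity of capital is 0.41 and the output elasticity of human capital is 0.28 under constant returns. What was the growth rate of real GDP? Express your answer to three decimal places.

Labor's share = 1 − 0.41 − 0.28 = 0.31.
The capital stock: 0.41 × 1.01 = 0.4141 pp.
The human-capital index: 0.28 × 4.79 = 1.3412 pp.
Total hours worked: 0.31 × (-1.23) = -0.3813 pp.
Output growth = -0.53 + 1.374 = 0.844%.

Real GDP grew 0.844%.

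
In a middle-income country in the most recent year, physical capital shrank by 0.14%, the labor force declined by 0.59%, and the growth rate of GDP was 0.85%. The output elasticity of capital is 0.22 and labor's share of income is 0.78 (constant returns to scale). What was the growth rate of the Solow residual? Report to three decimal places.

The Solow residual growth was 1.341%.

Labor's share = 1 − 0.22 = 0.78.
Physical capital: 0.22 × (-0.14) = -0.0308 pp.
The labor force: 0.78 × (-0.59) = -0.4602 pp.
TFP growth = 0.85 + 0.491 = 1.341%.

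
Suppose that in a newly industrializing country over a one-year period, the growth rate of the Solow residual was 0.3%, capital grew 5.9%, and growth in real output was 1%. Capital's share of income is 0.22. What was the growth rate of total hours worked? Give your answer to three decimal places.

-0.767%

Labor's share = 1 − 0.22 = 0.78.
gY = gA + 0.22×5.9 + 0.78×g.
0.78×g = 1 − 0.3 − 1.298 = -0.598.
g = -0.598 / 0.78 = -0.76667%.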